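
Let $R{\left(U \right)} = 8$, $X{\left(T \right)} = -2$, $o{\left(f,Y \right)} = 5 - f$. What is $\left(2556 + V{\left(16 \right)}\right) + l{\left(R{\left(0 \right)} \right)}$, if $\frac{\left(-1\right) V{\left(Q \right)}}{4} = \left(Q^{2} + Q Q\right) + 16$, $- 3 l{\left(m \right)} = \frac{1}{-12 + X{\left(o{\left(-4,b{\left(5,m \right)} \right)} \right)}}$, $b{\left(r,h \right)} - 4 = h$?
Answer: $\frac{18649}{42} \approx 444.02$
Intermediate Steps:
$b{\left(r,h \right)} = 4 + h$
$l{\left(m \right)} = \frac{1}{42}$ ($l{\left(m \right)} = - \frac{1}{3 \left(-12 - 2\right)} = - \frac{1}{3 \left(-14\right)} = \left(- \frac{1}{3}\right) \left(- \frac{1}{14}\right) = \frac{1}{42}$)
$V{\left(Q \right)} = -64 - 8 Q^{2}$ ($V{\left(Q \right)} = - 4 \left(\left(Q^{2} + Q Q\right) + 16\right) = - 4 \left(\left(Q^{2} + Q^{2}\right) + 16\right) = - 4 \left(2 Q^{2} + 16\right) = - 4 \left(16 + 2 Q^{2}\right) = -64 - 8 Q^{2}$)
$\left(2556 + V{\left(16 \right)}\right) + l{\left(R{\left(0 \right)} \right)} = \left(2556 - \left(64 + 8 \cdot 16^{2}\right)\right) + \frac{1}{42} = \left(2556 - 2112\right) + \frac{1}{42} = 444 + \frac{1}{42} = \frac{18649}{42}$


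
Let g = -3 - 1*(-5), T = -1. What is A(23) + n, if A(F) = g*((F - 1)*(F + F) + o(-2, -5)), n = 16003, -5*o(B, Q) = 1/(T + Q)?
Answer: 270406/15 ≈ 18027.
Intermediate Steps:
g = 2 (g = -3 + 5 = 2)
o(B, Q) = -1/(5*(-1 + Q))
A(F) = 1/15 + 4*F*(-1 + F) (A(F) = 2*((F - 1)*(F + F) - 1/(-5 + 5*(-5))) = 2*((-1 + F)*(2*F) - 1/(-5 - 25)) = 2*(2*F*(-1 + F) - 1/(-30)) = 2*(2*F*(-1 + F) - 1*(-1/30)) = 2*(2*F*(-1 + F) + 1/30) = 2*(1/30 + 2*F*(-1 + F)) = 1/15 + 4*F*(-1 + F))
A(23) + n = (1/15 - 4*23 + 4*23**2) + 16003 = (1/15 - 92 + 4*529) + 16003 = (1/15 - 92 + 2116) + 16003 = 30361/15 + 16003 = 270406/15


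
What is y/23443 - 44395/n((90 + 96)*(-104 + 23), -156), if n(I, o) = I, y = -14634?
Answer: 820276141/353192238 ≈ 2.3225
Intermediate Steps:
y/23443 - 44395/n((90 + 96)*(-104 + 23), -156) = -14634/23443 - 44395*1/((-104 + 23)*(90 + 96)) = -14634*1/23443 - 44395/(186*(-81)) = -14634/23443 - 44395/(-15066) = -14634/23443 - 44395*(-1/15066) = -14634/23443 + 44395/15066 = 820276141/353192238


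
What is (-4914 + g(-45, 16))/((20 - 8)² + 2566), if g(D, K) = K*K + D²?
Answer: -2633/2710 ≈ -0.97159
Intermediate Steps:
g(D, K) = D² + K² (g(D, K) = K² + D² = D² + K²)
(-4914 + g(-45, 16))/((20 - 8)² + 2566) = (-4914 + ((-45)² + 16²))/((20 - 8)² + 2566) = (-4914 + (2025 + 256))/(12² + 2566) = (-4914 + 2281)/(144 + 2566) = -2633/2710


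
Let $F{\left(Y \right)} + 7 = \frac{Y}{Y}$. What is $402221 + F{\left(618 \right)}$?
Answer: $402215$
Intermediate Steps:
$F{\left(Y \right)} = -6$ ($F{\left(Y \right)} = -7 + \frac{Y}{Y} = -7 + 1 = -6$)
$402221 + F{\left(618 \right)} = 402221 - 6 = 402215$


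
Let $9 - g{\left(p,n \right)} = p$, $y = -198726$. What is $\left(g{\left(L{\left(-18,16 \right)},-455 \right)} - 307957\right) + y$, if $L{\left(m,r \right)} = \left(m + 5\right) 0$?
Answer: $-506674$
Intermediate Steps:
$L{\left(m,r \right)} = 0$ ($L{\left(m,r \right)} = \left(5 + m\right) 0 = 0$)
$g{\left(p,n \right)} = 9 - p$
$\left(g{\left(L{\left(-18,16 \right)},-455 \right)} - 307957\right) + y = \left(\left(9 - 0\right) - 307957\right) - 198726 = \left(\left(9 + 0\right) - 307957\right) - 198726 = \left(9 - 307957\right) - 198726 = -307948 - 198726 = -506674$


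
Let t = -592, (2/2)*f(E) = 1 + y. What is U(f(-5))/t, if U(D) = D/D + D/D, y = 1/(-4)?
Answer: -1/296 ≈ -0.0033784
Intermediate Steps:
y = -¼ (y = 1*(-¼) = -¼ ≈ -0.25000)
f(E) = ¾ (f(E) = 1 - ¼ = ¾)
U(D) = 2 (U(D) = 1 + 1 = 2)
U(f(-5))/t = 2/(-592) = 2*(-1/592) = -1/296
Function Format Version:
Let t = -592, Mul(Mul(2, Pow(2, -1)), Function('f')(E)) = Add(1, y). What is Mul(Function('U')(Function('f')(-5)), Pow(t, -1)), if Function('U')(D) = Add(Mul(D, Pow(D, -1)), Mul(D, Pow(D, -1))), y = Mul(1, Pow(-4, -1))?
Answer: Rational(-1, 296) ≈ -0.0033784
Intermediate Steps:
y = Rational(-1, 4) (y = Mul(1, Rational(-1, 4)) = Rational(-1, 4) ≈ -0.25000)
Function('f')(E) = Rational(3, 4) (Function('f')(E) = Add(1, Rational(-1, 4)) = Rational(3, 4))
Function('U')(D) = 2 (Function('U')(D) = Add(1, 1) = 2)
Mul(Function('U')(Function('f')(-5)), Pow(t, -1)) = Mul(2, Pow(-592, -1)) = Mul(2, Rational(-1, 592)) = Rational(-1, 296)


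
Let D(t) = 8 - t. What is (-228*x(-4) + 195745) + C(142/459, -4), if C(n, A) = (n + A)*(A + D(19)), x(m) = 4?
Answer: 29817919/153 ≈ 1.9489e+5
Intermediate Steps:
C(n, A) = (-11 + A)*(A + n) (C(n, A) = (n + A)*(A + (8 - 1*19)) = (A + n)*(A + (8 - 19)) = (A + n)*(A - 11) = (A + n)*(-11 + A) = (-11 + A)*(A + n))
(-228*x(-4) + 195745) + C(142/459, -4) = (-228*4 + 195745) + ((-4)² - 11*(-4) - 1562/459 - 568/459) = (-912 + 195745) + (16 + 44 - 1562/459 - 568/459) = 194833 + (16 + 44 - 11*142/459 - 4*142/459) = 194833 + (16 + 44 - 1562/459 - 568/459) = 194833 + 8470/153 = 29817919/153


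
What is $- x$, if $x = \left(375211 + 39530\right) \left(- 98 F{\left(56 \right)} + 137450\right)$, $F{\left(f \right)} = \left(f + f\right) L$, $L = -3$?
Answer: $-70662742098$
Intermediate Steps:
$F{\left(f \right)} = - 6 f$ ($F{\left(f \right)} = \left(f + f\right) \left(-3\right) = 2 f \left(-3\right) = - 6 f$)
$x = 70662742098$ ($x = \left(375211 + 39530\right) \left(- 98 \left(\left(-6\right) 56\right) + 137450\right) = 414741 \left(\left(-98\right) \left(-336\right) + 137450\right) = 414741 \left(32928 + 137450\right) = 414741 \cdot 170378 = 70662742098$)
$- x = \left(-1\right) 70662742098 = -70662742098$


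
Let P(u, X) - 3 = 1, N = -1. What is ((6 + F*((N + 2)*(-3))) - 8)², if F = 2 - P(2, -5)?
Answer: 16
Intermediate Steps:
P(u, X) = 4 (P(u, X) = 3 + 1 = 4)
F = -2 (F = 2 - 1*4 = 2 - 4 = -2)
((6 + F*((N + 2)*(-3))) - 8)² = ((6 - 2*(-1 + 2)*(-3)) - 8)² = ((6 - 2*(-3)) - 8)² = ((6 + 6) - 8)² = (12 - 8)² = 4² = 16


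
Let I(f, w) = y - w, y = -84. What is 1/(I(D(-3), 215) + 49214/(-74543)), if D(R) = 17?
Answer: -74543/22337571 ≈ -0.0033371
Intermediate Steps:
I(f, w) = -84 - w
1/(I(D(-3), 215) + 49214/(-74543)) = 1/((-84 - 1*215) + 49214/(-74543)) = 1/((-84 - 215) + 49214*(-1/74543)) = 1/(-299 - 49214/74543) = 1/(-22337571/74543) = -74543/22337571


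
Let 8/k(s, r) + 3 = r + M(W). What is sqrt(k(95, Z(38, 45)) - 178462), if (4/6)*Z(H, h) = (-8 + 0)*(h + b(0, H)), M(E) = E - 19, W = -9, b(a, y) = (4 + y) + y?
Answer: 3*I*sqrt(46478664470)/1531 ≈ 422.45*I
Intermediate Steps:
b(a, y) = 4 + 2*y
M(E) = -19 + E
Z(H, h) = -48 - 24*H - 12*h (Z(H, h) = 3*((-8 + 0)*(h + (4 + 2*H)))/2 = 3*(-8*(4 + h + 2*H))/2 = 3*(-32 - 16*H - 8*h)/2 = -48 - 24*H - 12*h)
k(s, r) = 8/(-31 + r) (k(s, r) = 8/(-3 + (r + (-19 - 9))) = 8/(-3 + (r - 28)) = 8/(-3 + (-28 + r)) = 8/(-31 + r))
sqrt(k(95, Z(38, 45)) - 178462) = sqrt(8/(-31 + (-48 - 24*38 - 12*45)) - 178462) = sqrt(8/(-31 + (-48 - 912 - 540)) - 178462) = sqrt(8/(-31 - 1500) - 178462) = sqrt(8/(-1531) - 178462) = sqrt(8*(-1/1531) - 178462) = sqrt(-8/1531 - 178462) = sqrt(-273225330/1531) = 3*I*sqrt(46478664470)/1531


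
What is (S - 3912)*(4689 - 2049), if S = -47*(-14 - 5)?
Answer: -7970160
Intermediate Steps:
S = 893 (S = -47*(-19) = 893)
(S - 3912)*(4689 - 2049) = (893 - 3912)*(4689 - 2049) = -3019*2640 = -7970160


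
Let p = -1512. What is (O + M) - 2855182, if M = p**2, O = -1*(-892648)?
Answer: 323610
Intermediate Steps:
O = 892648
M = 2286144 (M = (-1512)**2 = 2286144)
(O + M) - 2855182 = (892648 + 2286144) - 2855182 = 3178792 - 2855182 = 323610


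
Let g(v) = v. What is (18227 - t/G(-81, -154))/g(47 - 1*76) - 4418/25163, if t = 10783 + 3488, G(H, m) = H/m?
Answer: 6046958893/19702629 ≈ 306.91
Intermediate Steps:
t = 14271
(18227 - t/G(-81, -154))/g(47 - 1*76) - 4418/25163 = (18227 - 14271/((-81/(-154))))/(47 - 1*76) - 4418/25163 = (18227 - 14271/((-81*(-1/154))))/(47 - 76) - 4418*1/25163 = (18227 - 14271/81/154)/(-29) - 4418/25163 = (18227 - 14271*154/81)*(-1/29) - 4418/25163 = (18227 - 1*732578/27)*(-1/29) - 4418/25163 = (18227 - 732578/27)*(-1/29) - 4418/25163 = -240449/27*(-1/29) - 4418/25163 = 240449/783 - 4418/25163 = 6046958893/19702629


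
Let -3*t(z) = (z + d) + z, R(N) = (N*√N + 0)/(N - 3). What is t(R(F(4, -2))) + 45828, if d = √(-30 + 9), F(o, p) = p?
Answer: 45828 - 4*I*√2/15 - I*√21/3 ≈ 45828.0 - 1.9046*I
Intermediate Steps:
d = I*√21 (d = √(-21) = I*√21 ≈ 4.5826*I)
R(N) = N^(3/2)/(-3 + N) (R(N) = (N^(3/2) + 0)/(-3 + N) = N^(3/2)/(-3 + N))
t(z) = -2*z/3 - I*√21/3 (t(z) = -((z + I*√21) + z)/3 = -(2*z + I*√21)/3 = -2*z/3 - I*√21/3)
t(R(F(4, -2))) + 45828 = (-2*(-2)^(3/2)/(3*(-3 - 2)) - I*√21/3) + 45828 = (-2*(-2*I*√2)/(3*(-5)) - I*√21/3) + 45828 = (-2*(-2*I*√2)*(-1)/(3*5) - I*√21/3) + 45828 = (-4*I*√2/15 - I*√21/3) + 45828 = 45828 - 4*I*√2/15 - I*√21/3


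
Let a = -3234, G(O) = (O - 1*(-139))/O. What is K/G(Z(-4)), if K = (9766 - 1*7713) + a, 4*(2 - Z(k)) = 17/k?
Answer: -57869/2273 ≈ -25.459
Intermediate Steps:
Z(k) = 2 - 17/(4*k)
G(O) = (139 + O)/O (G(O) = (O + 139)/O = (139 + O)/O)
K = -1181 (K = (9766 - 1*7713) - 3234 = (9766 - 7713) - 3234 = 2053 - 3234 = -1181)
K/G(Z(-4)) = -1181*(2 - 17/4/(-4))/(139 + (2 - 17/4/(-4))) = -1181*(2 - 17/4*(-1/4))/(139 + (2 - 17/4*(-1/4))) = -1181*(2 + 17/16)/(139 + (2 + 17/16)) = -1181*49/(16*(139 + 49/16)) = -1181/((16/49)*(2273/16)) = -1181/2273/49 = -1181*49/2273 = -57869/2273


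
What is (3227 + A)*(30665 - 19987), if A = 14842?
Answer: 192940782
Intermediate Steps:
(3227 + A)*(30665 - 19987) = (3227 + 14842)*(30665 - 19987) = 18069*10678 = 192940782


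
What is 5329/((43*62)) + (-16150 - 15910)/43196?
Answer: 36179881/28790134 ≈ 1.2567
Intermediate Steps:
5329/((43*62)) + (-16150 - 15910)/43196 = 5329/2666 - 32060*1/43196 = 5329*(1/2666) - 8015/10799 = 5329/2666 - 8015/10799 = 36179881/28790134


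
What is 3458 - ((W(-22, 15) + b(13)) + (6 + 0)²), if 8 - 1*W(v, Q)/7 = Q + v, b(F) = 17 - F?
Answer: 3313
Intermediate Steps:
W(v, Q) = 56 - 7*Q - 7*v (W(v, Q) = 56 - 7*(Q + v) = 56 + (-7*Q - 7*v) = 56 - 7*Q - 7*v)
3458 - ((W(-22, 15) + b(13)) + (6 + 0)²) = 3458 - (((56 - 7*15 - 7*(-22)) + (17 - 1*13)) + (6 + 0)²) = 3458 - (((56 - 105 + 154) + (17 - 13)) + 6²) = 3458 - ((105 + 4) + 36) = 3458 - (109 + 36) = 3458 - 1*145 = 3458 - 145 = 3313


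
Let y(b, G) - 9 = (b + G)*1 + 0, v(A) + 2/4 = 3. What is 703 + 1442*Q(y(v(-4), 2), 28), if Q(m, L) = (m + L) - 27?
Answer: 21612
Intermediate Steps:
v(A) = 5/2 (v(A) = -½ + 3 = 5/2)
y(b, G) = 9 + G + b (y(b, G) = 9 + ((b + G)*1 + 0) = 9 + ((G + b)*1 + 0) = 9 + ((G + b) + 0) = 9 + (G + b) = 9 + G + b)
Q(m, L) = -27 + L + m (Q(m, L) = (L + m) - 27 = -27 + L + m)
703 + 1442*Q(y(v(-4), 2), 28) = 703 + 1442*(-27 + 28 + (9 + 2 + 5/2)) = 703 + 1442*(-27 + 28 + 27/2) = 703 + 1442*(29/2) = 703 + 20909 = 21612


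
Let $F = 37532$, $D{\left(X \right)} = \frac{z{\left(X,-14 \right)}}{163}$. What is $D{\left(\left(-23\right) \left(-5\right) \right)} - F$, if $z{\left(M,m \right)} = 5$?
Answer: $- \frac{6117711}{163} \approx -37532.0$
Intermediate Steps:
$D{\left(X \right)} = \frac{5}{163}$
$D{\left(\left(-23\right) \left(-5\right) \right)} - F = \frac{5}{163} - 37532 = - \frac{6117711}{163}$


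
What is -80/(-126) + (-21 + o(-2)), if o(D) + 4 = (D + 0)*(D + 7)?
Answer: -2165/63 ≈ -34.365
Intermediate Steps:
o(D) = -4 + D*(7 + D) (o(D) = -4 + (D + 0)*(D + 7) = -4 + D*(7 + D))
-80/(-126) + (-21 + o(-2)) = -80/(-126) + (-21 + (-4 + (-2)**2 + 7*(-2))) = -1/126*(-80) + (-21 + (-4 + 4 - 14)) = 40/63 + (-21 - 14) = 40/63 - 35 = -2165/63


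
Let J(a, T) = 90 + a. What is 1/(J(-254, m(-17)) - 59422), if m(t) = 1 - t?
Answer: -1/59586 ≈ -1.6782e-5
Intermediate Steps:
1/(J(-254, m(-17)) - 59422) = 1/((90 - 254) - 59422) = 1/(-164 - 59422) = 1/(-59586) = -1/59586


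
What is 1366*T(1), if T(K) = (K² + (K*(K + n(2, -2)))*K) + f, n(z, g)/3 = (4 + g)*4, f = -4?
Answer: 30052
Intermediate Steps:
n(z, g) = 48 + 12*g (n(z, g) = 3*((4 + g)*4) = 3*(16 + 4*g) = 48 + 12*g)
T(K) = -4 + K² + K²*(24 + K) (T(K) = (K² + (K*(K + (48 + 12*(-2))))*K) - 4 = (K² + (K*(K + (48 - 24)))*K) - 4 = (K² + (K*(K + 24))*K) - 4 = (K² + (K*(24 + K))*K) - 4 = (K² + K²*(24 + K)) - 4 = -4 + K² + K²*(24 + K))
1366*T(1) = 1366*(-4 + 1³ + 25*1²) = 1366*(-4 + 1 + 25*1) = 1366*(-4 + 1 + 25) = 1366*22 = 30052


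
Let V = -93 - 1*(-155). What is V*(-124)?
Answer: -7688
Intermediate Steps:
V = 62 (V = -93 + 155 = 62)
V*(-124) = 62*(-124) = -7688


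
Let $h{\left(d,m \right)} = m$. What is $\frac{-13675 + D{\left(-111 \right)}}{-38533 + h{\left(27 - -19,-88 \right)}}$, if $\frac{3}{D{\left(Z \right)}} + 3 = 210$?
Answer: $\frac{943574}{2664849} \approx 0.35408$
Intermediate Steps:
$D{\left(Z \right)} = \frac{1}{69}$ ($D{\left(Z \right)} = \frac{3}{-3 + 210} = \frac{3}{207} = 3 \cdot \frac{1}{207} = \frac{1}{69}$)
$\frac{-13675 + D{\left(-111 \right)}}{-38533 + h{\left(27 - -19,-88 \right)}} = \frac{-13675 + \frac{1}{69}}{-38533 - 88} = - \frac{943574}{69 \left(-38621\right)} = \left(- \frac{943574}{69}\right) \left(- \frac{1}{38621}\right) = \frac{943574}{2664849}$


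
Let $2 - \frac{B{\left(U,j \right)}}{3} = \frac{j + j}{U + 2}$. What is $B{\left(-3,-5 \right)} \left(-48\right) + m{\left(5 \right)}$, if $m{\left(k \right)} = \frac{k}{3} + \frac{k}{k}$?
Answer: $\frac{3464}{3} \approx 1154.7$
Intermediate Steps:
$B{\left(U,j \right)} = 6 - \frac{6 j}{2 + U}$ ($B{\left(U,j \right)} = 6 - 3 \frac{j + j}{U + 2} = 6 - 3 \frac{2 j}{2 + U} = 6 - \frac{6 j}{2 + U}$)
$m{\left(k \right)} = 1 + \frac{k}{3}$ ($m{\left(k \right)} = k \frac{1}{3} + 1 = \frac{k}{3} + 1 = 1 + \frac{k}{3}$)
$B{\left(-3,-5 \right)} \left(-48\right) + m{\left(5 \right)} = \frac{6 \left(2 - 3 - -5\right)}{2 - 3} \left(-48\right) + \left(1 + \frac{1}{3} \cdot 5\right) = \frac{6 \left(2 - 3 + 5\right)}{-1} \left(-48\right) + \left(1 + \frac{5}{3}\right) = 6 \left(-1\right) 4 \left(-48\right) + \frac{8}{3} = \left(-24\right) \left(-48\right) + \frac{8}{3} = 1152 + \frac{8}{3} = \frac{3464}{3}$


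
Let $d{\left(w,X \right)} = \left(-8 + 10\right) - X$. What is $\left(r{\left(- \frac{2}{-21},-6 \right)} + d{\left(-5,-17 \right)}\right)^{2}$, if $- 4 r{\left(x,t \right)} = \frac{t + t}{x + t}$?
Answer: $\frac{5257849}{15376} \approx 341.95$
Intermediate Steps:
$r{\left(x,t \right)} = - \frac{t}{2 \left(t + x\right)}$ ($r{\left(x,t \right)} = - \frac{\left(t + t\right) \frac{1}{x + t}}{4} = - \frac{2 t \frac{1}{t + x}}{4} = - \frac{t}{2 \left(t + x\right)}$)
$d{\left(w,X \right)} = 2 - X$
$\left(r{\left(- \frac{2}{-21},-6 \right)} + d{\left(-5,-17 \right)}\right)^{2} = \left(\left(-1\right) \left(-6\right) \frac{1}{2 \left(-6\right) + 2 \left(- \frac{2}{-21}\right)} + \left(2 - -17\right)\right)^{2} = \left(\left(-1\right) \left(-6\right) \frac{1}{-12 + 2 \left(\left(-2\right) \left(- \frac{1}{21}\right)\right)} + \left(2 + 17\right)\right)^{2} = \left(\left(-1\right) \left(-6\right) \frac{1}{-12 + 2 \cdot \frac{2}{21}} + 19\right)^{2} = \left(\left(-1\right) \left(-6\right) \frac{1}{-12 + \frac{4}{21}} + 19\right)^{2} = \left(\left(-1\right) \left(-6\right) \frac{1}{- \frac{248}{21}} + 19\right)^{2} = \left(\left(-1\right) \left(-6\right) \left(- \frac{21}{248}\right) + 19\right)^{2} = \left(- \frac{63}{124} + 19\right)^{2} = \left(\frac{2293}{124}\right)^{2} = \frac{5257849}{15376}$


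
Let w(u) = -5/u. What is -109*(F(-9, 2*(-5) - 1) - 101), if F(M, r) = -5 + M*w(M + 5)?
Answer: 51121/4 ≈ 12780.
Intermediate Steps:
F(M, r) = -5 - 5*M/(5 + M) (F(M, r) = -5 + M*(-5/(M + 5)) = -5 + M*(-5/(5 + M)) = -5 - 5*M/(5 + M))
-109*(F(-9, 2*(-5) - 1) - 101) = -109*(5*(-5 - 2*(-9))/(5 - 9) - 101) = -109*(5*(-5 + 18)/(-4) - 101) = -109*(5*(-1/4)*13 - 101) = -109*(-65/4 - 101) = -109*(-469/4) = 51121/4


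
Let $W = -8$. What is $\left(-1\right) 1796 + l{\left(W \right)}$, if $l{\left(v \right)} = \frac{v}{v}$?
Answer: $-1795$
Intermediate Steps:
$l{\left(v \right)} = 1$
$\left(-1\right) 1796 + l{\left(W \right)} = \left(-1\right) 1796 + 1 = -1796 + 1 = -1795$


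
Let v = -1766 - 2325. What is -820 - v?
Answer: 3271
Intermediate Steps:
v = -4091
-820 - v = -820 - 1*(-4091) = -820 + 4091 = 3271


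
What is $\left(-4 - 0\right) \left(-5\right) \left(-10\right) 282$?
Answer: $-56400$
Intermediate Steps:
$\left(-4 - 0\right) \left(-5\right) \left(-10\right) 282 = \left(-4 + 0\right) \left(-5\right) \left(-10\right) 282 = \left(-4\right) \left(-5\right) \left(-10\right) 282 = 20 \left(-10\right) 282 = \left(-200\right) 282 = -56400$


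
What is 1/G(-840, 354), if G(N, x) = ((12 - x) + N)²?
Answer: 1/1397124 ≈ 7.1576e-7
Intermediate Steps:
G(N, x) = (12 + N - x)²
1/G(-840, 354) = 1/((12 - 840 - 1*354)²) = 1/((12 - 840 - 354)²) = 1/((-1182)²) = 1/1397124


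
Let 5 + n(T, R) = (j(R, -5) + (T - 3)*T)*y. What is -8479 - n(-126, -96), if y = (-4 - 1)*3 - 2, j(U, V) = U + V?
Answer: 266127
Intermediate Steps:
y = -17 (y = -5*3 - 2 = -15 - 2 = -17)
n(T, R) = 80 - 17*R - 17*T*(-3 + T) (n(T, R) = -5 + ((R - 5) + (T - 3)*T)*(-17) = -5 + ((-5 + R) + (-3 + T)*T)*(-17) = -5 + ((-5 + R) + T*(-3 + T))*(-17) = -5 + (-5 + R + T*(-3 + T))*(-17) = -5 + (85 - 17*R - 17*T*(-3 + T)) = 80 - 17*R - 17*T*(-3 + T))
-8479 - n(-126, -96) = -8479 - (80 - 17*(-96) - 17*(-126)**2 + 51*(-126)) = -8479 - (80 + 1632 - 17*15876 - 6426) = -8479 - (80 + 1632 - 269892 - 6426) = -8479 - 1*(-274606) = -8479 + 274606 = 266127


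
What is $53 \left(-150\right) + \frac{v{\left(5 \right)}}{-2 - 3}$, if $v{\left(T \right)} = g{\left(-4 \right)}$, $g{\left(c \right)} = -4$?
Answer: $- \frac{39746}{5} \approx -7949.2$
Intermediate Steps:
$v{\left(T \right)} = -4$
$53 \left(-150\right) + \frac{v{\left(5 \right)}}{-2 - 3} = 53 \left(-150\right) + \frac{1}{-2 - 3} \left(-4\right) = -7950 + \frac{1}{-5} \left(-4\right) = -7950 - - \frac{4}{5} = -7950 + \frac{4}{5} = - \frac{39746}{5}$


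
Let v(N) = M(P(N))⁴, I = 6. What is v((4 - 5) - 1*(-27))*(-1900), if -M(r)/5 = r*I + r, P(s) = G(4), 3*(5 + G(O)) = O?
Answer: -41744236187500/81 ≈ -5.1536e+11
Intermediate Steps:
G(O) = -5 + O/3
P(s) = -11/3 (P(s) = -5 + (⅓)*4 = -5 + 4/3 = -11/3)
M(r) = -35*r (M(r) = -5*(r*6 + r) = -5*(6*r + r) = -35*r)
v(N) = 21970650625/81 (v(N) = (-35*(-11/3))⁴ = (385/3)⁴ = 21970650625/81)
v((4 - 5) - 1*(-27))*(-1900) = (21970650625/81)*(-1900) = -41744236187500/81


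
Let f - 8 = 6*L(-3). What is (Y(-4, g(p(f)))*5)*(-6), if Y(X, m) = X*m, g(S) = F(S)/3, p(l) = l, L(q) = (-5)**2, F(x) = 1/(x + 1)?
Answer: 40/159 ≈ 0.25157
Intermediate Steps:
F(x) = 1/(1 + x)
L(q) = 25
f = 158 (f = 8 + 6*25 = 8 + 150 = 158)
g(S) = 1/(3*(1 + S)) (g(S) = 1/((1 + S)*3) = (1/3)/(1 + S) = 1/(3*(1 + S)))
(Y(-4, g(p(f)))*5)*(-6) = (-4/(3*(1 + 158))*5)*(-6) = (-4/(3*159)*5)*(-6) = (-4*1/477*5)*(-6) = -4/477*5*(-6) = -20/477*(-6) = 40/159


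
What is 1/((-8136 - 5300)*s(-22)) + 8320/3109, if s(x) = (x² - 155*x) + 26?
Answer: 438207075291/163748294080 ≈ 2.6761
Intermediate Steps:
s(x) = 26 + x² - 155*x
1/((-8136 - 5300)*s(-22)) + 8320/3109 = 1/((-8136 - 5300)*(26 + (-22)² - 155*(-22))) + 8320/3109 = 1/((-13436)*(26 + 484 + 3410)) + 8320*(1/3109) = -1/13436/3920 + 8320/3109 = -1/13436*1/3920 + 8320/3109 = -1/52669120 + 8320/3109 = 438207075291/163748294080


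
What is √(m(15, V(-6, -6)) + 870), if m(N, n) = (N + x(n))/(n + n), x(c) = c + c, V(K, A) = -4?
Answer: √13906/4 ≈ 29.481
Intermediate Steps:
x(c) = 2*c
m(N, n) = (N + 2*n)/(2*n) (m(N, n) = (N + 2*n)/(n + n) = (N + 2*n)/((2*n)) = (N + 2*n)*(1/(2*n)) = (N + 2*n)/(2*n))
√(m(15, V(-6, -6)) + 870) = √((-4 + (½)*15)/(-4) + 870) = √(-(-4 + 15/2)/4 + 870) = √(-¼*7/2 + 870) = √(-7/8 + 870) = √(6953/8) = √13906/4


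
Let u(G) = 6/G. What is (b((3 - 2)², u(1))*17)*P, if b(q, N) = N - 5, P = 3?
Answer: 51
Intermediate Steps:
b(q, N) = -5 + N
(b((3 - 2)², u(1))*17)*P = ((-5 + 6/1)*17)*3 = ((-5 + 6*1)*17)*3 = ((-5 + 6)*17)*3 = (1*17)*3 = 17*3 = 51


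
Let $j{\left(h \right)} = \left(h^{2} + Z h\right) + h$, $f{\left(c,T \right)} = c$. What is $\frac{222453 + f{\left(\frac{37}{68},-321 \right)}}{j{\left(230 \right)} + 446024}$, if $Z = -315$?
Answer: $\frac{15126841}{29015872} \approx 0.52133$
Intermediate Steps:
$j{\left(h \right)} = h^{2} - 314 h$ ($j{\left(h \right)} = \left(h^{2} - 315 h\right) + h = h^{2} - 314 h$)
$\frac{222453 + f{\left(\frac{37}{68},-321 \right)}}{j{\left(230 \right)} + 446024} = \frac{222453 + \frac{37}{68}}{230 \left(-314 + 230\right) + 446024} = \frac{222453 + 37 \cdot \frac{1}{68}}{230 \left(-84\right) + 446024} = \frac{222453 + \frac{37}{68}}{-19320 + 446024} = \frac{15126841}{68 \cdot 426704} = \frac{15126841}{68} \cdot \frac{1}{426704} = \frac{15126841}{29015872}$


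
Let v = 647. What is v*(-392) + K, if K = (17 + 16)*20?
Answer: -252964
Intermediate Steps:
K = 660 (K = 33*20 = 660)
v*(-392) + K = 647*(-392) + 660 = -253624 + 660 = -252964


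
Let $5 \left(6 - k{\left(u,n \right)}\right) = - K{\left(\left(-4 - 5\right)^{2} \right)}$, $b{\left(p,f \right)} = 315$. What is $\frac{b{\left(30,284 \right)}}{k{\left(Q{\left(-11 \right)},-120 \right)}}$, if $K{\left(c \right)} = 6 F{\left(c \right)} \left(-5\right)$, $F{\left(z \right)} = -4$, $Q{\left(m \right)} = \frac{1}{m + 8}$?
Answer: $\frac{21}{2} \approx 10.5$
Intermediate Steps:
$Q{\left(m \right)} = \frac{1}{8 + m}$
$K{\left(c \right)} = 120$ ($K{\left(c \right)} = 6 \left(-4\right) \left(-5\right) = \left(-24\right) \left(-5\right) = 120$)
$k{\left(u,n \right)} = 30$ ($k{\left(u,n \right)} = 6 - \frac{\left(-1\right) 120}{5} = 6 - -24 = 6 + 24 = 30$)
$\frac{b{\left(30,284 \right)}}{k{\left(Q{\left(-11 \right)},-120 \right)}} = \frac{315}{30} = 315 \cdot \frac{1}{30} = \frac{21}{2}$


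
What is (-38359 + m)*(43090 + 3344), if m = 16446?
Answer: -1017508242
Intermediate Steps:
(-38359 + m)*(43090 + 3344) = (-38359 + 16446)*(43090 + 3344) = -21913*46434 = -1017508242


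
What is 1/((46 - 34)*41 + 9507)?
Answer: 1/9999 ≈ 0.00010001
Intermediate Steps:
1/((46 - 34)*41 + 9507) = 1/(12*41 + 9507) = 1/(492 + 9507) = 1/9999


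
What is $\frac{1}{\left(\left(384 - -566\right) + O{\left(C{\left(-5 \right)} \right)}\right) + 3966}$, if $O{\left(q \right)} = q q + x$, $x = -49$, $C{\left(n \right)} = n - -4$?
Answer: $\frac{1}{4868} \approx 0.00020542$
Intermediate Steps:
$C{\left(n \right)} = 4 + n$ ($C{\left(n \right)} = n + 4 = 4 + n$)
$O{\left(q \right)} = -49 + q^{2}$ ($O{\left(q \right)} = q q - 49 = q^{2} - 49 = -49 + q^{2}$)
$\frac{1}{\left(\left(384 - -566\right) + O{\left(C{\left(-5 \right)} \right)}\right) + 3966} = \frac{1}{\left(\left(384 - -566\right) - \left(49 - \left(4 - 5\right)^{2}\right)\right) + 3966} = \frac{1}{\left(\left(384 + 566\right) - \left(49 - \left(-1\right)^{2}\right)\right) + 3966} = \frac{1}{\left(950 + \left(-49 + 1\right)\right) + 3966} = \frac{1}{\left(950 - 48\right) + 3966} = \frac{1}{902 + 3966} = \frac{1}{4868}$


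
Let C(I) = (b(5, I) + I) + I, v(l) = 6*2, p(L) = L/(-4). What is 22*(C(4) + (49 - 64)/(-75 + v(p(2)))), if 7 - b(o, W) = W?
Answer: 5192/21 ≈ 247.24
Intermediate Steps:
b(o, W) = 7 - W
p(L) = -L/4 (p(L) = L*(-¼) = -L/4)
v(l) = 12
C(I) = 7 + I (C(I) = ((7 - I) + I) + I = 7 + I)
22*(C(4) + (49 - 64)/(-75 + v(p(2)))) = 22*((7 + 4) + (49 - 64)/(-75 + 12)) = 22*(11 - 15/(-63)) = 22*(11 - 15*(-1/63)) = 22*(11 + 5/21) = 22*(236/21) = 5192/21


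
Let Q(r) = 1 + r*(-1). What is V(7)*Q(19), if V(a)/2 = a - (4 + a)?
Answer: 144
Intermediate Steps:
V(a) = -8 (V(a) = 2*(a - (4 + a)) = 2*(a + (-4 - a)) = 2*(-4) = -8)
Q(r) = 1 - r
V(7)*Q(19) = -8*(1 - 1*19) = -8*(1 - 19) = -8*(-18) = 144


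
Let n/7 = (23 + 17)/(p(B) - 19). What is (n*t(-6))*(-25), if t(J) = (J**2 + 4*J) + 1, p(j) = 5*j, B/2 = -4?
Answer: 91000/59 ≈ 1542.4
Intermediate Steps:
B = -8 (B = 2*(-4) = -8)
t(J) = 1 + J**2 + 4*J
n = -280/59 (n = 7*((23 + 17)/(5*(-8) - 19)) = 7*(40/(-40 - 19)) = 7*(40/(-59)) = 7*(40*(-1/59)) = 7*(-40/59) = -280/59 ≈ -4.7458)
(n*t(-6))*(-25) = -280*(1 + (-6)**2 + 4*(-6))/59*(-25) = -280*(1 + 36 - 24)/59*(-25) = -280/59*13*(-25) = -3640/59*(-25) = 91000/59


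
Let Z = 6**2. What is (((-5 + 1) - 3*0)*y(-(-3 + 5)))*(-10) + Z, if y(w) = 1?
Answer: 76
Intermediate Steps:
Z = 36
(((-5 + 1) - 3*0)*y(-(-3 + 5)))*(-10) + Z = (((-5 + 1) - 3*0)*1)*(-10) + 36 = ((-4 + 0)*1)*(-10) + 36 = -4*1*(-10) + 36 = -4*(-10) + 36 = 40 + 36 = 76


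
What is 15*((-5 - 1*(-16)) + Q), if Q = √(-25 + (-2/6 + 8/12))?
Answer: 165 + 5*I*√222 ≈ 165.0 + 74.498*I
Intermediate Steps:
Q = I*√222/3 (Q = √(-25 + (-2*⅙ + 8*(1/12))) = √(-25 + (-⅓ + ⅔)) = √(-25 + ⅓) = √(-74/3) = I*√222/3 ≈ 4.9666*I)
15*((-5 - 1*(-16)) + Q) = 15*((-5 - 1*(-16)) + I*√222/3) = 15*((-5 + 16) + I*√222/3) = 15*(11 + I*√222/3) = 165 + 5*I*√222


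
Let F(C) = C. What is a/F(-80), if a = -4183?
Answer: 4183/80 ≈ 52.287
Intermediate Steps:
a/F(-80) = -4183/(-80) = -4183*(-1/80) = 4183/80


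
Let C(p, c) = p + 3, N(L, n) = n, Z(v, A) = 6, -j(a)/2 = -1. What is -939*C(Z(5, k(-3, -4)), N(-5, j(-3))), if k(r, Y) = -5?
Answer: -8451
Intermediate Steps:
j(a) = 2 (j(a) = -2*(-1) = 2)
C(p, c) = 3 + p
-939*C(Z(5, k(-3, -4)), N(-5, j(-3))) = -939*(3 + 6) = -939*9 = -8451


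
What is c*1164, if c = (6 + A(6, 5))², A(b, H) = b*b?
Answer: 2053296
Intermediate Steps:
A(b, H) = b²
c = 1764 (c = (6 + 6²)² = (6 + 36)² = 42² = 1764)
c*1164 = 1764*1164 = 2053296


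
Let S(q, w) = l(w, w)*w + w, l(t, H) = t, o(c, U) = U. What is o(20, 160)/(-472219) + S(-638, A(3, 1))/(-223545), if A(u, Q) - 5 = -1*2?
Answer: -13811276/35187398785 ≈ -0.00039251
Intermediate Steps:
A(u, Q) = 3 (A(u, Q) = 5 - 1*2 = 5 - 2 = 3)
S(q, w) = w + w**2 (S(q, w) = w*w + w = w**2 + w = w + w**2)
o(20, 160)/(-472219) + S(-638, A(3, 1))/(-223545) = 160/(-472219) + (3*(1 + 3))/(-223545) = 160*(-1/472219) + (3*4)*(-1/223545) = -160/472219 + 12*(-1/223545) = -160/472219 - 4/74515 = -13811276/35187398785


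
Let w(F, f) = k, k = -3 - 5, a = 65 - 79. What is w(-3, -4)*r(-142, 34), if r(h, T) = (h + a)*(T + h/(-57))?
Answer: 865280/19 ≈ 45541.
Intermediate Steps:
a = -14
r(h, T) = (-14 + h)*(T - h/57) (r(h, T) = (h - 14)*(T + h/(-57)) = (-14 + h)*(T + h*(-1/57)) = (-14 + h)*(T - h/57))
k = -8
w(F, f) = -8
w(-3, -4)*r(-142, 34) = -8*(-14*34 - 1/57*(-142)² + (14/57)*(-142) + 34*(-142)) = -8*(-476 - 1/57*20164 - 1988/57 - 4828) = -8*(-476 - 20164/57 - 1988/57 - 4828) = -8*(-108160/19) = 865280/19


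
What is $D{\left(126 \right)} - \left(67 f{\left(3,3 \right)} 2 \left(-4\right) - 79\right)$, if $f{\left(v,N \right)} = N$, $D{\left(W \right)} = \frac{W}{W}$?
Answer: $1688$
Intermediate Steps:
$D{\left(W \right)} = 1$
$D{\left(126 \right)} - \left(67 f{\left(3,3 \right)} 2 \left(-4\right) - 79\right) = 1 - \left(67 \cdot 3 \cdot 2 \left(-4\right) - 79\right) = 1 - \left(67 \cdot 6 \left(-4\right) - 79\right) = 1 - \left(67 \left(-24\right) - 79\right) = 1 - \left(-1608 - 79\right) = 1 - -1687 = 1 + 1687 = 1688$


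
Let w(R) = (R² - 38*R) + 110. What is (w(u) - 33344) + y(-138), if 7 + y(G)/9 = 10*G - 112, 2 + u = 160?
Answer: -27765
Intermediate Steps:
u = 158 (u = -2 + 160 = 158)
y(G) = -1071 + 90*G (y(G) = -63 + 9*(10*G - 112) = -63 + 9*(-112 + 10*G) = -63 + (-1008 + 90*G) = -1071 + 90*G)
w(R) = 110 + R² - 38*R
(w(u) - 33344) + y(-138) = ((110 + 158² - 38*158) - 33344) + (-1071 + 90*(-138)) = ((110 + 24964 - 6004) - 33344) + (-1071 - 12420) = (19070 - 33344) - 13491 = -14274 - 13491 = -27765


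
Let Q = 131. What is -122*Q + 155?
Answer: -15827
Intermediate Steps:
-122*Q + 155 = -122*131 + 155 = -15982 + 155 = -15827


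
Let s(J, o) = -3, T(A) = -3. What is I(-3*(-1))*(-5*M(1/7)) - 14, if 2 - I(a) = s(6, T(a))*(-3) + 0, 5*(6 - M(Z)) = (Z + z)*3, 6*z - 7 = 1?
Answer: 165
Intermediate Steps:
z = 4/3 (z = 7/6 + (⅙)*1 = 7/6 + ⅙ = 4/3 ≈ 1.3333)
M(Z) = 26/5 - 3*Z/5 (M(Z) = 6 - (Z + 4/3)*3/5 = 6 - (4/3 + Z)*3/5 = 6 - (4 + 3*Z)/5 = 6 + (-⅘ - 3*Z/5) = 26/5 - 3*Z/5)
I(a) = -7 (I(a) = 2 - (-3*(-3) + 0) = 2 - (9 + 0) = 2 - 1*9 = 2 - 9 = -7)
I(-3*(-1))*(-5*M(1/7)) - 14 = -(-35)*(26/5 - ⅗/7) - 14 = -(-35)*(26/5 - ⅗*⅐) - 14 = -(-35)*(26/5 - 3/35) - 14 = -(-35)*179/35 - 14 = -7*(-179/7) - 14 = 179 - 14 = 165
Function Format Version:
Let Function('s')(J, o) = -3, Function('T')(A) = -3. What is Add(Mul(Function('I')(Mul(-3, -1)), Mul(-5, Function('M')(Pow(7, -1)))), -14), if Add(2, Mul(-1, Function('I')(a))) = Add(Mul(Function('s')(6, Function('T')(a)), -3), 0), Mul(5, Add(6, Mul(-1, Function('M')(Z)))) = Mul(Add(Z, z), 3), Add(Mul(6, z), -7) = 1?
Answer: 165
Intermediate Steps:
z = Rational(4, 3) (z = Add(Rational(7, 6), Mul(Rational(1, 6), 1)) = Add(Rational(7, 6), Rational(1, 6)) = Rational(4, 3) ≈ 1.3333)
Function('M')(Z) = Add(Rational(26, 5), Mul(Rational(-3, 5), Z)) (Function('M')(Z) = Add(6, Mul(Rational(-1, 5), Mul(Add(Z, Rational(4, 3)), 3))) = Add(6, Mul(Rational(-1, 5), Mul(Add(Rational(4, 3), Z), 3))) = Add(6, Mul(Rational(-1, 5), Add(4, Mul(3, Z)))) = Add(6, Add(Rational(-4, 5), Mul(Rational(-3, 5), Z))) = Add(Rational(26, 5), Mul(Rational(-3, 5), Z)))
Function('I')(a) = -7 (Function('I')(a) = Add(2, Mul(-1, Add(Mul(-3, -3), 0))) = Add(2, Mul(-1, Add(9, 0))) = Add(2, Mul(-1, 9)) = Add(2, -9) = -7)
Add(Mul(Function('I')(Mul(-3, -1)), Mul(-5, Function('M')(Pow(7, -1)))), -14) = Add(Mul(-7, Mul(-5, Add(Rational(26, 5), Mul(Rational(-3, 5), Pow(7, -1))))), -14) = Add(Mul(-7, Mul(-5, Add(Rational(26, 5), Mul(Rational(-3, 5), Rational(1, 7))))), -14) = Add(Mul(-7, Mul(-5, Add(Rational(26, 5), Rational(-3, 35)))), -14) = Add(Mul(-7, Mul(-5, Rational(179, 35))), -14) = Add(Mul(-7, Rational(-179, 7)), -14) = Add(179, -14) = 165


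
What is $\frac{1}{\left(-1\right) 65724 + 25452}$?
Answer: $- \frac{1}{40272} \approx -2.4831 \cdot 10^{-5}$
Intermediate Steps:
$\frac{1}{\left(-1\right) 65724 + 25452} = \frac{1}{-65724 + 25452} = \frac{1}{-40272} = - \frac{1}{40272}$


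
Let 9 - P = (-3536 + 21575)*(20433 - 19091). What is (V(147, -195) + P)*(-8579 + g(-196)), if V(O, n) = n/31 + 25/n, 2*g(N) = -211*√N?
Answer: 251089121252659/1209 + 43228655098517*I/1209 ≈ 2.0768e+11 + 3.5756e+10*I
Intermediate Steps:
g(N) = -211*√N/2 (g(N) = (-211*√N)/2 = -211*√N/2)
V(O, n) = 25/n + n/31 (V(O, n) = n*(1/31) + 25/n = n/31 + 25/n = 25/n + n/31)
P = -24208329 (P = 9 - (-3536 + 21575)*(20433 - 19091) = 9 - 18039*1342 = 9 - 1*24208338 = 9 - 24208338 = -24208329)
(V(147, -195) + P)*(-8579 + g(-196)) = ((25/(-195) + (1/31)*(-195)) - 24208329)*(-8579 - 1477*I) = ((25*(-1/195) - 195/31) - 24208329)*(-8579 - 1477*I) = ((-5/39 - 195/31) - 24208329)*(-8579 - 1477*I) = (-7760/1209 - 24208329)*(-8579 - 1477*I) = -29267877521*(-8579 - 1477*I)/1209 = 251089121252659/1209 + 43228655098517*I/1209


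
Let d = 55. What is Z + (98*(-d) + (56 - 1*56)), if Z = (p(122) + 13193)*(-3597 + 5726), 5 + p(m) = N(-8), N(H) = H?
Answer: 28054830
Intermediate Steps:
p(m) = -13 (p(m) = -5 - 8 = -13)
Z = 28060220 (Z = (-13 + 13193)*(-3597 + 5726) = 13180*2129 = 28060220)
Z + (98*(-d) + (56 - 1*56)) = 28060220 + (98*(-1*55) + (56 - 1*56)) = 28060220 + (98*(-55) + (56 - 56)) = 28060220 + (-5390 + 0) = 28060220 - 5390 = 28054830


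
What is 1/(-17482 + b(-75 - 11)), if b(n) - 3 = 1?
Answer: -1/17478 ≈ -5.7215e-5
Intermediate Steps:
b(n) = 4 (b(n) = 3 + 1 = 4)
1/(-17482 + b(-75 - 11)) = 1/(-17482 + 4) = 1/(-17478) = -1/17478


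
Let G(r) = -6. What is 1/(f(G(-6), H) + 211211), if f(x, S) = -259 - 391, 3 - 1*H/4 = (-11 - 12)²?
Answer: 1/210561 ≈ 4.7492e-6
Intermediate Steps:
H = -2104 (H = 12 - 4*(-11 - 12)² = 12 - 4*(-23)² = 12 - 4*529 = 12 - 2116 = -2104)
f(x, S) = -650
1/(f(G(-6), H) + 211211) = 1/(-650 + 211211) = 1/210561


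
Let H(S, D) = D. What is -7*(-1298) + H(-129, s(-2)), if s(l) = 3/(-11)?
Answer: 99943/11 ≈ 9085.7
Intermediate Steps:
s(l) = -3/11 (s(l) = 3*(-1/11) = -3/11)
-7*(-1298) + H(-129, s(-2)) = -7*(-1298) - 3/11 = 9086 - 3/11 = 99943/11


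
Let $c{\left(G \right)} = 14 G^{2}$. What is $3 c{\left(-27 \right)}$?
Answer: $30618$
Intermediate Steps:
$3 c{\left(-27 \right)} = 3 \cdot 14 \left(-27\right)^{2} = 3 \cdot 14 \cdot 729 = 3 \cdot 10206 = 30618$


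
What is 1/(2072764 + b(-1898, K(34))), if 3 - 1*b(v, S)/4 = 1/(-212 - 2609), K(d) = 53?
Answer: 2821/5847301100 ≈ 4.8245e-7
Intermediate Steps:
b(v, S) = 33856/2821 (b(v, S) = 12 - 4/(-212 - 2609) = 12 - 4/(-2821) = 12 - 4*(-1/2821) = 12 + 4/2821 = 33856/2821)
1/(2072764 + b(-1898, K(34))) = 1/(2072764 + 33856/2821) = 1/(5847301100/2821) = 2821/5847301100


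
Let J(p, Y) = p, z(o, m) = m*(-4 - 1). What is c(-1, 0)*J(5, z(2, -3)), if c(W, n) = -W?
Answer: 5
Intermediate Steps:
z(o, m) = -5*m (z(o, m) = m*(-5) = -5*m)
c(-1, 0)*J(5, z(2, -3)) = -1*(-1)*5 = 1*5 = 5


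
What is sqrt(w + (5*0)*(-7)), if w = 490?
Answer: 7*sqrt(10) ≈ 22.136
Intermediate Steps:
sqrt(w + (5*0)*(-7)) = sqrt(490 + (5*0)*(-7)) = sqrt(490 + 0*(-7)) = sqrt(490 + 0) = sqrt(490) = 7*sqrt(10)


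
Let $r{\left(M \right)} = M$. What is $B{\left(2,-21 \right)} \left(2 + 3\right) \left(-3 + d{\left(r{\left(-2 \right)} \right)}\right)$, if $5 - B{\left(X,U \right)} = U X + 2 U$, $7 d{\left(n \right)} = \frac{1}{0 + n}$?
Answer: $- \frac{19135}{14} \approx -1366.8$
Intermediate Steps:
$d{\left(n \right)} = \frac{1}{7 n}$ ($d{\left(n \right)} = \frac{1}{7 \left(0 + n\right)} = \frac{1}{7 n}$)
$B{\left(X,U \right)} = 5 - 2 U - U X$ ($B{\left(X,U \right)} = 5 - \left(U X + 2 U\right) = 5 - \left(2 U + U X\right) = 5 - 2 U - U X$)
$B{\left(2,-21 \right)} \left(2 + 3\right) \left(-3 + d{\left(r{\left(-2 \right)} \right)}\right) = \left(5 - -42 - \left(-21\right) 2\right) \left(2 + 3\right) \left(-3 + \frac{1}{7 \left(-2\right)}\right) = \left(5 + 42 + 42\right) 5 \left(-3 + \frac{1}{7} \left(- \frac{1}{2}\right)\right) = 89 \cdot 5 \left(-3 - \frac{1}{14}\right) = 89 \cdot 5 \left(- \frac{43}{14}\right) = 89 \left(- \frac{215}{14}\right) = - \frac{19135}{14}$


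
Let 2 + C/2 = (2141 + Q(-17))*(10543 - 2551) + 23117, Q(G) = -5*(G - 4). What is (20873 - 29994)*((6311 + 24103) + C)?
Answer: -328143553668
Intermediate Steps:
Q(G) = 20 - 5*G (Q(G) = -5*(-4 + G) = 20 - 5*G)
C = 35946294 (C = -4 + 2*((2141 + (20 - 5*(-17)))*(10543 - 2551) + 23117) = -4 + 2*((2141 + (20 + 85))*7992 + 23117) = -4 + 2*((2141 + 105)*7992 + 23117) = -4 + 2*(2246*7992 + 23117) = -4 + 2*(17950032 + 23117) = -4 + 2*17973149 = -4 + 35946298 = 35946294)
(20873 - 29994)*((6311 + 24103) + C) = (20873 - 29994)*((6311 + 24103) + 35946294) = -9121*(30414 + 35946294) = -9121*35976708 = -328143553668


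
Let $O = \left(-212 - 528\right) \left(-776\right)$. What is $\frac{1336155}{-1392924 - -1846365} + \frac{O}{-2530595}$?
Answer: $\frac{208058880159}{76498368493} \approx 2.7198$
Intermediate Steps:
$O = 574240$ ($O = \left(-740\right) \left(-776\right) = 574240$)
$\frac{1336155}{-1392924 - -1846365} + \frac{O}{-2530595} = \frac{1336155}{-1392924 - -1846365} + \frac{574240}{-2530595} = \frac{1336155}{-1392924 + 1846365} + 574240 \left(- \frac{1}{2530595}\right) = \frac{1336155}{453441} - \frac{114848}{506119} = 1336155 \cdot \frac{1}{453441} - \frac{114848}{506119} = \frac{445385}{151147} - \frac{114848}{506119} = \frac{208058880159}{76498368493}$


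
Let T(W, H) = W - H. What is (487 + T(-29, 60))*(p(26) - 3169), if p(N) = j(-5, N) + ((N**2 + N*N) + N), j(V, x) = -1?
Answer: -713216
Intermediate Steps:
p(N) = -1 + N + 2*N**2 (p(N) = -1 + ((N**2 + N*N) + N) = -1 + ((N**2 + N**2) + N) = -1 + (2*N**2 + N) = -1 + (N + 2*N**2) = -1 + N + 2*N**2)
(487 + T(-29, 60))*(p(26) - 3169) = (487 + (-29 - 1*60))*((-1 + 26 + 2*26**2) - 3169) = (487 + (-29 - 60))*((-1 + 26 + 2*676) - 3169) = (487 - 89)*((-1 + 26 + 1352) - 3169) = 398*(1377 - 3169) = 398*(-1792) = -713216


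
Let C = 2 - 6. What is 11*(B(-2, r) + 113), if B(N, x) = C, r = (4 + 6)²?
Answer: 1199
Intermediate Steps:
r = 100 (r = 10² = 100)
C = -4
B(N, x) = -4
11*(B(-2, r) + 113) = 11*(-4 + 113) = 11*109 = 1199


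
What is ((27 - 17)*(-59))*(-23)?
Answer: 13570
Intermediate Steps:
((27 - 17)*(-59))*(-23) = (10*(-59))*(-23) = -590*(-23) = 13570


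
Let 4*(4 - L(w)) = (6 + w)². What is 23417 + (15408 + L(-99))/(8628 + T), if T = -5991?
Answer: 247055515/10548 ≈ 23422.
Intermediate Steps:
L(w) = 4 - (6 + w)²/4
23417 + (15408 + L(-99))/(8628 + T) = 23417 + (15408 + (4 - (6 - 99)²/4))/(8628 - 5991) = 23417 + (15408 + (4 - ¼*(-93)²))/2637 = 23417 + (15408 + (4 - ¼*8649))*(1/2637) = 23417 + (15408 + (4 - 8649/4))*(1/2637) = 23417 + (15408 - 8633/4)*(1/2637) = 23417 + (52999/4)*(1/2637) = 23417 + 52999/10548 = 247055515/10548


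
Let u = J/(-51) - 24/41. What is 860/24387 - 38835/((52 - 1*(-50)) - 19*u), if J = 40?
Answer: -1980091361915/6528351126 ≈ -303.31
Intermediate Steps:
u = -2864/2091 (u = 40/(-51) - 24/41 = 40*(-1/51) - 24*1/41 = -40/51 - 24/41 = -2864/2091 ≈ -1.3697)
860/24387 - 38835/((52 - 1*(-50)) - 19*u) = 860/24387 - 38835/((52 - 1*(-50)) - 19*(-2864/2091)) = 860*(1/24387) - 38835/((52 + 50) + 54416/2091) = 860/24387 - 38835/(102 + 54416/2091) = 860/24387 - 38835/267698/2091 = 860/24387 - 38835*2091/267698 = 860/24387 - 81203985/267698 = -1980091361915/6528351126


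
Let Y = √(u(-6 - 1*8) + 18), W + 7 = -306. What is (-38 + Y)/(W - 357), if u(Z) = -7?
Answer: 19/335 - √11/670 ≈ 0.051766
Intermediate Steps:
W = -313 (W = -7 - 306 = -313)
Y = √11 (Y = √(-7 + 18) = √11 ≈ 3.3166)
(-38 + Y)/(W - 357) = (-38 + √11)/(-313 - 357) = (-38 + √11)/(-670) = (-38 + √11)*(-1/670) = 19/335 - √11/670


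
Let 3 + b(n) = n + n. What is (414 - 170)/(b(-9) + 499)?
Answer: 122/239 ≈ 0.51046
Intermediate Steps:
b(n) = -3 + 2*n (b(n) = -3 + (n + n) = -3 + 2*n)
(414 - 170)/(b(-9) + 499) = (414 - 170)/((-3 + 2*(-9)) + 499) = 244/((-3 - 18) + 499) = 244/(-21 + 499) = 244/478 = 244*(1/478) = 122/239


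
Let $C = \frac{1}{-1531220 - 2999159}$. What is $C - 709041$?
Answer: $- \frac{3212224456540}{4530379} \approx -7.0904 \cdot 10^{5}$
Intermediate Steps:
$C = - \frac{1}{4530379}$ ($C = \frac{1}{-4530379} = - \frac{1}{4530379} \approx -2.2073 \cdot 10^{-7}$)
$C - 709041 = - \frac{1}{4530379} - 709041 = - \frac{3212224456540}{4530379}$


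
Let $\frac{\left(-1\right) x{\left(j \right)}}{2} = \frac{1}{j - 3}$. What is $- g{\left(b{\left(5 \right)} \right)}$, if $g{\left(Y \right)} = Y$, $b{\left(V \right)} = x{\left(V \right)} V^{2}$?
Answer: $25$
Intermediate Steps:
$x{\left(j \right)} = - \frac{2}{-3 + j}$ ($x{\left(j \right)} = - \frac{2}{j - 3} = - \frac{2}{-3 + j}$)
$b{\left(V \right)} = - \frac{2 V^{2}}{-3 + V}$ ($b{\left(V \right)} = - \frac{2}{-3 + V} V^{2} = - \frac{2 V^{2}}{-3 + V}$)
$- g{\left(b{\left(5 \right)} \right)} = - \frac{\left(-2\right) 5^{2}}{-3 + 5} = - \frac{\left(-2\right) 25}{2} = \left(-1\right) \left(-25\right) = 25$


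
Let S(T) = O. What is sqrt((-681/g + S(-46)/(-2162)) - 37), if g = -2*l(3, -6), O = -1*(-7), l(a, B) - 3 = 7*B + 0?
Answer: 10*I*sqrt(90318631)/14053 ≈ 6.7627*I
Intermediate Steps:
l(a, B) = 3 + 7*B (l(a, B) = 3 + (7*B + 0) = 3 + 7*B)
O = 7
S(T) = 7
g = 78 (g = -2*(3 + 7*(-6)) = -2*(3 - 42) = -2*(-39) = 78)
sqrt((-681/g + S(-46)/(-2162)) - 37) = sqrt((-681/78 + 7/(-2162)) - 37) = sqrt((-681*1/78 + 7*(-1/2162)) - 37) = sqrt((-227/26 - 7/2162) - 37) = sqrt(-122739/14053 - 37) = sqrt(-642700/14053) = 10*I*sqrt(90318631)/14053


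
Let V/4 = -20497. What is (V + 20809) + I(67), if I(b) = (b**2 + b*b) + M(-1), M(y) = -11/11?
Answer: -52202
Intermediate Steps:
V = -81988 (V = 4*(-20497) = -81988)
M(y) = -1 (M(y) = -11*1/11 = -1)
I(b) = -1 + 2*b**2 (I(b) = (b**2 + b*b) - 1 = (b**2 + b**2) - 1 = 2*b**2 - 1 = -1 + 2*b**2)
(V + 20809) + I(67) = (-81988 + 20809) + (-1 + 2*67**2) = -61179 + (-1 + 2*4489) = -61179 + (-1 + 8978) = -61179 + 8977 = -52202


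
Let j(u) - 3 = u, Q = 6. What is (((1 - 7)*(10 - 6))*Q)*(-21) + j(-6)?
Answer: 3021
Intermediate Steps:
j(u) = 3 + u
(((1 - 7)*(10 - 6))*Q)*(-21) + j(-6) = (((1 - 7)*(10 - 6))*6)*(-21) + (3 - 6) = (-6*4*6)*(-21) - 3 = -24*6*(-21) - 3 = -144*(-21) - 3 = 3024 - 3 = 3021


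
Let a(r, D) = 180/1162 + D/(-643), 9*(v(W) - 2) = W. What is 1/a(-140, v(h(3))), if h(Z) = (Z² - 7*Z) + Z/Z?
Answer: 3362247/516763 ≈ 6.5064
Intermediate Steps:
h(Z) = 1 + Z² - 7*Z (h(Z) = (Z² - 7*Z) + 1 = 1 + Z² - 7*Z)
v(W) = 2 + W/9
a(r, D) = 90/581 - D/643 (a(r, D) = 180*(1/1162) + D*(-1/643) = 90/581 - D/643)
1/a(-140, v(h(3))) = 1/(90/581 - (2 + (1 + 3² - 7*3)/9)/643) = 1/(90/581 - (2 + (1 + 9 - 21)/9)/643) = 1/(90/581 - (2 + (⅑)*(-11))/643) = 1/(90/581 - (2 - 11/9)/643) = 1/(90/581 - 1/643*7/9) = 1/(90/581 - 7/5787) = 1/(516763/3362247) = 3362247/516763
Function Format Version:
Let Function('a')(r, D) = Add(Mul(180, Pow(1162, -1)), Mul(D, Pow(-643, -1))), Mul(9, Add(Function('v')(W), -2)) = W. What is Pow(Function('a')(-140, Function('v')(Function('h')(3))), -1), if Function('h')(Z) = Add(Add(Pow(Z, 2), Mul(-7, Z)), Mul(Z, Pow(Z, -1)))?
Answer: Rational(3362247, 516763) ≈ 6.5064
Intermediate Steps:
Function('h')(Z) = Add(1, Pow(Z, 2), Mul(-7, Z)) (Function('h')(Z) = Add(Add(Pow(Z, 2), Mul(-7, Z)), 1) = Add(1, Pow(Z, 2), Mul(-7, Z)))
Function('v')(W) = Add(2, Mul(Rational(1, 9), W))
Function('a')(r, D) = Add(Rational(90, 581), Mul(Rational(-1, 643), D)) (Function('a')(r, D) = Add(Mul(180, Rational(1, 1162)), Mul(D, Rational(-1, 643))) = Add(Rational(90, 581), Mul(Rational(-1, 643), D)))
Pow(Function('a')(-140, Function('v')(Function('h')(3))), -1) = Pow(Add(Rational(90, 581), Mul(Rational(-1, 643), Add(2, Mul(Rational(1, 9), Add(1, Pow(3, 2), Mul(-7, 3)))))), -1) = Pow(Add(Rational(90, 581), Mul(Rational(-1, 643), Add(2, Mul(Rational(1, 9), Add(1, 9, -21))))), -1) = Pow(Add(Rational(90, 581), Mul(Rational(-1, 643), Add(2, Mul(Rational(1, 9), -11)))), -1) = Pow(Add(Rational(90, 581), Mul(Rational(-1, 643), Add(2, Rational(-11, 9)))), -1) = Pow(Add(Rational(90, 581), Mul(Rational(-1, 643), Rational(7, 9))), -1) = Pow(Add(Rational(90, 581), Rational(-7, 5787)), -1) = Pow(Rational(516763, 3362247), -1) = Rational(3362247, 516763)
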